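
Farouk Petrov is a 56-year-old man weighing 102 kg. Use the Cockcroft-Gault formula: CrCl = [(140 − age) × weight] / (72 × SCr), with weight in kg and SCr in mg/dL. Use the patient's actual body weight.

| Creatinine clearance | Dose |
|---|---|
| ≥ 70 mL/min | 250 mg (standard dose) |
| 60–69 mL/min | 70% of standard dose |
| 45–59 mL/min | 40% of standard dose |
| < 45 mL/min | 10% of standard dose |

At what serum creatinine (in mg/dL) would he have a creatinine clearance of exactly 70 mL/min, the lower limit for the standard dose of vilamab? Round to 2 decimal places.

Standard dose requires CrCl ≥ 70 mL/min.
Set (140 − 56) × 102 / (72 × SCr) = 70
SCr = (140 − 56) × 102 / (72 × 70) = 1.700 mg/dL

1.70 mg/dL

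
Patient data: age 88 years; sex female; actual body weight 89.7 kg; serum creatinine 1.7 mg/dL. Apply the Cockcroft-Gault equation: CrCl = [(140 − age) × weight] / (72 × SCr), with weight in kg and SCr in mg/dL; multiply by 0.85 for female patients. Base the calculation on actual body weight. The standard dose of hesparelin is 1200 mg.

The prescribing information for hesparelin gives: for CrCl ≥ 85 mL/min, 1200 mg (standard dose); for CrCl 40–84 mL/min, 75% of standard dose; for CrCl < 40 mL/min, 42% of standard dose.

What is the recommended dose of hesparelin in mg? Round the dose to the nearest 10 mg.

CrCl = (140 − 88) × 89.7 / (72 × 1.7) × 0.85 = 4664.4 / 122.40 × 0.85 ≈ 32.4 mL/min
CrCl ≈ 32 mL/min → bracket < 40 mL/min.
42% of 1200 mg = 504 mg → 500 mg

500 mg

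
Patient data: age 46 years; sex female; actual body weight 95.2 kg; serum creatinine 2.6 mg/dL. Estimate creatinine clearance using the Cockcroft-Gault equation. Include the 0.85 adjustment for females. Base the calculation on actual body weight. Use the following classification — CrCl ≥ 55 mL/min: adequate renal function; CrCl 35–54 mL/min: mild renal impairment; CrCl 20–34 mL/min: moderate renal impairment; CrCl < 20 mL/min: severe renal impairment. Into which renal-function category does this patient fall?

mild renal impairment

CrCl = (140 − 46) × 95.2 / (72 × 2.6) × 0.85 = 8948.8 / 187.20 × 0.85 ≈ 40.6 mL/min
41 mL/min falls in the 'mild renal impairment' range.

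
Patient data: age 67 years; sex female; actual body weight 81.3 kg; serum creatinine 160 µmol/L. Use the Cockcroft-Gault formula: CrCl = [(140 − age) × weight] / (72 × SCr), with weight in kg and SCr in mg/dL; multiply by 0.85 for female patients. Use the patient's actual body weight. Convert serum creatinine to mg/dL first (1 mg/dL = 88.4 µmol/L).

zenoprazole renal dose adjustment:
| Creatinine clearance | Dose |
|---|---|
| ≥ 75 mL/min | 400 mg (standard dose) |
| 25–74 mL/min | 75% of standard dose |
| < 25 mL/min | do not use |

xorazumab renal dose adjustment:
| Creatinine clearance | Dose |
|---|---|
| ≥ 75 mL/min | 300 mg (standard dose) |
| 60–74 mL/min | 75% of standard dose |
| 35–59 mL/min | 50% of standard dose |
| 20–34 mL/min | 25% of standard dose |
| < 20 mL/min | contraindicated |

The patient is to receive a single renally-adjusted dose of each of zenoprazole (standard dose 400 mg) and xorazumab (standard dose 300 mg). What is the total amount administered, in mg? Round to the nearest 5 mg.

450 mg

SCr = 160 / 88.4 = 1.81 mg/dL
CrCl = (140 − 67) × 81.3 / (72 × 1.81) × 0.85 = 5934.9 / 130.32 × 0.85 ≈ 38.7 mL/min
CrCl ≈ 39 mL/min.
zenoprazole: 25–74 mL/min → 75% of 400 mg = 300 mg.
xorazumab: 35–59 mL/min → 50% of 300 mg = 150 mg.
Total = 300 + 150 = 450 mg.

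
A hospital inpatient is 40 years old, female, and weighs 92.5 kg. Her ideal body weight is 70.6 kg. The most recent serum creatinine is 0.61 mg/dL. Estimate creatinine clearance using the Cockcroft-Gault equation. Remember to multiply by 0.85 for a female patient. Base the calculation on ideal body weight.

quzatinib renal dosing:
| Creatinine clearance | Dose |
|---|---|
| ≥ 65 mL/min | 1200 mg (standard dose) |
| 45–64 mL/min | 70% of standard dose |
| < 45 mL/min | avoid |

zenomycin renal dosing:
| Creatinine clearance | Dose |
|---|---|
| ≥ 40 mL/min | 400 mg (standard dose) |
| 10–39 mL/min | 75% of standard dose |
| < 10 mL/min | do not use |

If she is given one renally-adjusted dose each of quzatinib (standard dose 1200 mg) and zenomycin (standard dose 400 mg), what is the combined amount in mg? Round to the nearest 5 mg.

CrCl = (140 − 40) × 70.6 / (72 × 0.61) × 0.85 = 7060.0 / 43.92 × 0.85 ≈ 136.6 mL/min
CrCl ≈ 137 mL/min.
quzatinib: ≥ 65 mL/min → 100% of 1200 mg = 1200 mg.
zenomycin: ≥ 40 mL/min → 100% of 400 mg = 400 mg.
Total = 1200 + 400 = 1600 mg.

1600 mg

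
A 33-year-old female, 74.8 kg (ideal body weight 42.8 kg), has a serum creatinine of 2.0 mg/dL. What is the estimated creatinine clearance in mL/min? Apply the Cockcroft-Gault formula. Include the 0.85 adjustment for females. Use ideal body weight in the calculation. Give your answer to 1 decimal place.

CrCl = (140 − 33) × 42.8 / (72 × 2) × 0.85 = 4579.6 / 144.00 × 0.85 ≈ 27.0 mL/min

27.0 mL/min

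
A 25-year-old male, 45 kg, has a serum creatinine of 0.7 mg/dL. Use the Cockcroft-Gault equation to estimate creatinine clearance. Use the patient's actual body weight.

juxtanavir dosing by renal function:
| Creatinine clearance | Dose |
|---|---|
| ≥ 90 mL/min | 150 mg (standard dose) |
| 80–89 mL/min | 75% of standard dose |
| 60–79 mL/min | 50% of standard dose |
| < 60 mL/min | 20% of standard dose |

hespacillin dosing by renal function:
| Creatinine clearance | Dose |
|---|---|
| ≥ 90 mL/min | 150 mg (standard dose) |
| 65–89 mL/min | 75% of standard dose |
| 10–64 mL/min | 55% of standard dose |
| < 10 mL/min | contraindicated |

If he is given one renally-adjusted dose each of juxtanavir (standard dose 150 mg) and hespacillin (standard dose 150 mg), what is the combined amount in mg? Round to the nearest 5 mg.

300 mg

CrCl = (140 − 25) × 45 / (72 × 0.7) = 5175.0 / 50.40 ≈ 102.7 mL/min
CrCl ≈ 103 mL/min.
juxtanavir: ≥ 90 mL/min → 100% of 150 mg = 150 mg.
hespacillin: ≥ 90 mL/min → 100% of 150 mg = 150 mg.
Total = 150 + 150 = 300 mg.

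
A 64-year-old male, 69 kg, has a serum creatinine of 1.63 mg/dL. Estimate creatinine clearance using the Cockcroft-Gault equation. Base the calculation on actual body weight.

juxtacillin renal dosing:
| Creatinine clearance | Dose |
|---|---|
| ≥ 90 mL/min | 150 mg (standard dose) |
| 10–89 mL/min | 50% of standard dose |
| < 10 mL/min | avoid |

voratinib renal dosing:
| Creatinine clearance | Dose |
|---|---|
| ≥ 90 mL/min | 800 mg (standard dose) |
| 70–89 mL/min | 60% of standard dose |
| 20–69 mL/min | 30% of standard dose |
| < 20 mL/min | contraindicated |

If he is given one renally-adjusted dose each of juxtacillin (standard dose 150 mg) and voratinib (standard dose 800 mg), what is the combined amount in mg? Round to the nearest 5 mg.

CrCl = (140 − 64) × 69 / (72 × 1.63) = 5244.0 / 117.36 ≈ 44.7 mL/min
CrCl ≈ 45 mL/min.
juxtacillin: 10–89 mL/min → 50% of 150 mg = 75 mg.
voratinib: 20–69 mL/min → 30% of 800 mg = 240 mg.
Total = 75 + 240 = 315 mg.

315 mg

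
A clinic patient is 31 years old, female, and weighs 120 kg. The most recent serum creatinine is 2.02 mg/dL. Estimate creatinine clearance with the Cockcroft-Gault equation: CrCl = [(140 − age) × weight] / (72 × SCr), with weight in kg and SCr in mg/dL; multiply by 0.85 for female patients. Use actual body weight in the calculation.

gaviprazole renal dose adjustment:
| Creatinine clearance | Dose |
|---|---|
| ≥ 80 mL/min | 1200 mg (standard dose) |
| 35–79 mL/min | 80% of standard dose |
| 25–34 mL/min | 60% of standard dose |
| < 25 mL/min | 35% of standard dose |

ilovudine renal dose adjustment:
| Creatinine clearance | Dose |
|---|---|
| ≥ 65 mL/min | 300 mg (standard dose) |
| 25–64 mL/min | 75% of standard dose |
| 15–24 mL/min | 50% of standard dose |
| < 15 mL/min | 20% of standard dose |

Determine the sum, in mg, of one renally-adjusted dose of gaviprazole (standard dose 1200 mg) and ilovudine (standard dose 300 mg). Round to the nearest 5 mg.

1260 mg

CrCl = (140 − 31) × 120 / (72 × 2.02) × 0.85 = 13080.0 / 145.44 × 0.85 ≈ 76.4 mL/min
CrCl ≈ 76 mL/min.
gaviprazole: 35–79 mL/min → 80% of 1200 mg = 960 mg.
ilovudine: ≥ 65 mL/min → 100% of 300 mg = 300 mg.
Total = 960 + 300 = 1260 mg.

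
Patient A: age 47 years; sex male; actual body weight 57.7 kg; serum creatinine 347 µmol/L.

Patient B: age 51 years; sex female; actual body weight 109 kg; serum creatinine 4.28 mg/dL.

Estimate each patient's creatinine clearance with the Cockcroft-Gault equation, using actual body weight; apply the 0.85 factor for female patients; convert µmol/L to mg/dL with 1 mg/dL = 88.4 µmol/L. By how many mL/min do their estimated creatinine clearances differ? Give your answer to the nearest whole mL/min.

8 mL/min

Patient A: SCr = 347 / 88.4 = 3.925 mg/dL
Patient A: CrCl = (140 − 47) × 57.7 / (72 × 3.925) = 5366.1 / 282.60 ≈ 19.0 mL/min
Patient B: CrCl = (140 − 51) × 109 / (72 × 4.28) × 0.85 = 9701.0 / 308.16 × 0.85 ≈ 26.8 mL/min
|19.0 − 26.8| = 7.8 mL/min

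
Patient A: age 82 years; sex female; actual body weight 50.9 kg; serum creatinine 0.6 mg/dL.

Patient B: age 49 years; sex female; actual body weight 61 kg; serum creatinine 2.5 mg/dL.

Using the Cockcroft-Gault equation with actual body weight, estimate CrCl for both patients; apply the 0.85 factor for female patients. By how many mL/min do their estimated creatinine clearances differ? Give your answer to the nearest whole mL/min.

Patient A: CrCl = (140 − 82) × 50.9 / (72 × 0.6) × 0.85 = 2952.2 / 43.20 × 0.85 ≈ 58.1 mL/min
Patient B: CrCl = (140 − 49) × 61 / (72 × 2.5) × 0.85 = 5551.0 / 180.00 × 0.85 ≈ 26.2 mL/min
|58.1 − 26.2| = 31.9 mL/min

32 mL/min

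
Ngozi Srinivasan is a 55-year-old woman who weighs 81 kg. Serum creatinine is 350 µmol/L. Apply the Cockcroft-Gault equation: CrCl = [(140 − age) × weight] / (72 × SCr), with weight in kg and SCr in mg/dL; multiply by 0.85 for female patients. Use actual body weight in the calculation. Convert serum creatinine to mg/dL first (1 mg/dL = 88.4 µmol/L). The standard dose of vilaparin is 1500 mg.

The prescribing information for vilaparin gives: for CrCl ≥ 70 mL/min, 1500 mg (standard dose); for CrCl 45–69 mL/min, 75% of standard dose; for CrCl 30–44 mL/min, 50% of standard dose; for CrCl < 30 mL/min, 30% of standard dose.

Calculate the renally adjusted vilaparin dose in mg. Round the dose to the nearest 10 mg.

450 mg

SCr = 350 / 88.4 = 3.959 mg/dL
CrCl = (140 − 55) × 81 / (72 × 3.959) × 0.85 = 6885.0 / 285.05 × 0.85 ≈ 20.5 mL/min
CrCl ≈ 21 mL/min → bracket < 30 mL/min.
30% of 1500 mg = 450 mg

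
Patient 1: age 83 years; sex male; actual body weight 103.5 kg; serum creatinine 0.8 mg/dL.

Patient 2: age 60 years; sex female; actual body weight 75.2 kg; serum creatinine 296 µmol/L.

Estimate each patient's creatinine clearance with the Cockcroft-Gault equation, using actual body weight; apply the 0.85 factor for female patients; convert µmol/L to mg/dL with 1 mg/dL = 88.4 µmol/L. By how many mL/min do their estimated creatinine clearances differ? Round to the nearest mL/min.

81 mL/min

Patient 1: CrCl = (140 − 83) × 103.5 / (72 × 0.8) = 5899.5 / 57.60 ≈ 102.4 mL/min
Patient 2: SCr = 296 / 88.4 = 3.348 mg/dL
Patient 2: CrCl = (140 − 60) × 75.2 / (72 × 3.348) × 0.85 = 6016.0 / 241.06 × 0.85 ≈ 21.2 mL/min
|102.4 − 21.2| = 81.2 mL/min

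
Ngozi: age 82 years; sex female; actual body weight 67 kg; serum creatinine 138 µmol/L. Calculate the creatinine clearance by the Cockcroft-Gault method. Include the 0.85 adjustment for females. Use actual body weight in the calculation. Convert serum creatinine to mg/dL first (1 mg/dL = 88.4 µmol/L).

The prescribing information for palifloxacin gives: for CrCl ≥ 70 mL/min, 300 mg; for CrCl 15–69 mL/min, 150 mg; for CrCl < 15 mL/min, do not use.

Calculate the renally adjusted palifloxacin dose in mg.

SCr = 138 / 88.4 = 1.561 mg/dL
CrCl = (140 − 82) × 67 / (72 × 1.561) × 0.85 = 3886.0 / 112.39 × 0.85 ≈ 29.4 mL/min
CrCl ≈ 29 mL/min → bracket 15–69 mL/min.
Dose for this bracket: 150 mg.

150 mg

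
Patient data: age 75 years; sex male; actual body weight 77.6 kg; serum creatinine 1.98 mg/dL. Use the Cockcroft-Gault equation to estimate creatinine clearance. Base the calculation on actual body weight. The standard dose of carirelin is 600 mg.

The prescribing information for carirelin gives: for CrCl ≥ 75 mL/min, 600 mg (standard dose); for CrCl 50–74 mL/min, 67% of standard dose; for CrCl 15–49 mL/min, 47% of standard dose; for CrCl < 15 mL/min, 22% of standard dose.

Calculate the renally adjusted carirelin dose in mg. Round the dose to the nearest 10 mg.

280 mg

CrCl = (140 − 75) × 77.6 / (72 × 1.98) = 5044.0 / 142.56 ≈ 35.4 mL/min
CrCl ≈ 35 mL/min → bracket 15–49 mL/min.
47% of 600 mg = 282 mg → 280 mg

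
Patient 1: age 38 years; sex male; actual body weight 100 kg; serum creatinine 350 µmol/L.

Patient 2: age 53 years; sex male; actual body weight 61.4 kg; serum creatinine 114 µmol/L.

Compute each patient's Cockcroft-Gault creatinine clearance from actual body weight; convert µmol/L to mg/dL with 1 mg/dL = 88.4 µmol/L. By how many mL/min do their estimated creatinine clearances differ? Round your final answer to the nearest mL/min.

Patient 1: SCr = 350 / 88.4 = 3.959 mg/dL
Patient 1: CrCl = (140 − 38) × 100 / (72 × 3.959) = 10200.0 / 285.05 ≈ 35.8 mL/min
Patient 2: SCr = 114 / 88.4 = 1.29 mg/dL
Patient 2: CrCl = (140 − 53) × 61.4 / (72 × 1.29) = 5341.8 / 92.88 ≈ 57.5 mL/min
|35.8 − 57.5| = 21.7 mL/min

22 mL/min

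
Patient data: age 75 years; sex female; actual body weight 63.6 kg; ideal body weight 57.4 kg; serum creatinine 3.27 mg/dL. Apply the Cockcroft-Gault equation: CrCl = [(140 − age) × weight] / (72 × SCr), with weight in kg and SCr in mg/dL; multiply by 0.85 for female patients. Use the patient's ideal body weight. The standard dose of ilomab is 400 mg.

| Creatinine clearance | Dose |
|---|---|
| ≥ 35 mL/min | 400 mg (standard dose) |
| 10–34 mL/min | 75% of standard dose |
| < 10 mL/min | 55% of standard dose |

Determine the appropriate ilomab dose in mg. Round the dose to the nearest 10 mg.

300 mg

CrCl = (140 − 75) × 57.4 / (72 × 3.27) × 0.85 = 3731.0 / 235.44 × 0.85 ≈ 13.5 mL/min
CrCl ≈ 13 mL/min → bracket 10–34 mL/min.
75% of 400 mg = 300 mg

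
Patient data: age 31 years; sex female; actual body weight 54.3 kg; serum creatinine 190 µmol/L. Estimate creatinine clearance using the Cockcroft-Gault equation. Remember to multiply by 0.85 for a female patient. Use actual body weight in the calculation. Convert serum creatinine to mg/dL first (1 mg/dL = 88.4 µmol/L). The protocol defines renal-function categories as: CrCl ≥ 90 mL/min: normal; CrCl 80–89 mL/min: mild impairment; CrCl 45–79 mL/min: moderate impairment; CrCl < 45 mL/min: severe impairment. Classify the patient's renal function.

severe impairment

SCr = 190 / 88.4 = 2.149 mg/dL
CrCl = (140 − 31) × 54.3 / (72 × 2.149) × 0.85 = 5918.7 / 154.73 × 0.85 ≈ 32.5 mL/min
33 mL/min falls in the 'severe impairment' range.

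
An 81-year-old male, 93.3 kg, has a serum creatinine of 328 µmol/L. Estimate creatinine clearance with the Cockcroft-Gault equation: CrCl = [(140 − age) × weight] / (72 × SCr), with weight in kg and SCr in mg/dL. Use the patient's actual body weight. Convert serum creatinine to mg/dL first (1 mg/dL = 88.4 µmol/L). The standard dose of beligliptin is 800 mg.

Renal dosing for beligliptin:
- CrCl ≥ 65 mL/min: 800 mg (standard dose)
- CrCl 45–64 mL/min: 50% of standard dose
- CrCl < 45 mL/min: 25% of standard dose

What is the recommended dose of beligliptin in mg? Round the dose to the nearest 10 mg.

200 mg

SCr = 328 / 88.4 = 3.71 mg/dL
CrCl = (140 − 81) × 93.3 / (72 × 3.71) = 5504.7 / 267.12 ≈ 20.6 mL/min
CrCl ≈ 21 mL/min → bracket < 45 mL/min.
25% of 800 mg = 200 mg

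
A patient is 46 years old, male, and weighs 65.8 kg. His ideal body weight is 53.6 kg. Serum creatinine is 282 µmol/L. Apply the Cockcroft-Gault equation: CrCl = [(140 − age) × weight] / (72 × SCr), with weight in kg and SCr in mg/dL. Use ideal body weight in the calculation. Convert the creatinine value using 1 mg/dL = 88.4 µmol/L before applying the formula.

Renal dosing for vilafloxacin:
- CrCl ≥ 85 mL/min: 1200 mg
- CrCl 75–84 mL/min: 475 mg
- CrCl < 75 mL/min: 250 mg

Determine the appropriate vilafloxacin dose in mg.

SCr = 282 / 88.4 = 3.19 mg/dL
CrCl = (140 − 46) × 53.6 / (72 × 3.19) = 5038.4 / 229.68 ≈ 21.9 mL/min
CrCl ≈ 22 mL/min → bracket < 75 mL/min.
Dose for this bracket: 250 mg.

250 mg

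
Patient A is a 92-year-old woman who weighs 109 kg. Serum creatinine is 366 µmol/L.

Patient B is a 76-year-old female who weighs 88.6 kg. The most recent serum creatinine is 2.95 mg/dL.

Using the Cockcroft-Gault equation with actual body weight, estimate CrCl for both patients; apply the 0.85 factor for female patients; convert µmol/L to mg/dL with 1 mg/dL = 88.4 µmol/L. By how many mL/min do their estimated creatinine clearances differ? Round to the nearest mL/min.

8 mL/min

Patient A: SCr = 366 / 88.4 = 4.14 mg/dL
Patient A: CrCl = (140 − 92) × 109 / (72 × 4.14) × 0.85 = 5232.0 / 298.08 × 0.85 ≈ 14.9 mL/min
Patient B: CrCl = (140 − 76) × 88.6 / (72 × 2.95) × 0.85 = 5670.4 / 212.40 × 0.85 ≈ 22.7 mL/min
|14.9 − 22.7| = 7.8 mL/min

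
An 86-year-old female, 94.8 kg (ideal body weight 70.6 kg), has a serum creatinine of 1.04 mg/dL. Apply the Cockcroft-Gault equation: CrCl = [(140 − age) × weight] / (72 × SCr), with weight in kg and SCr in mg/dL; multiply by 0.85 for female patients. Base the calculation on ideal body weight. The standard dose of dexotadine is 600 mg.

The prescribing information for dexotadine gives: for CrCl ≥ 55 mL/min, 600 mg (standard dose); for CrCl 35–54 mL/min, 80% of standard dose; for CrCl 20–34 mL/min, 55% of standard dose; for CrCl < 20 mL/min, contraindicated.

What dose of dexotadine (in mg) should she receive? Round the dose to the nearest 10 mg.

480 mg

CrCl = (140 − 86) × 70.6 / (72 × 1.04) × 0.85 = 3812.4 / 74.88 × 0.85 ≈ 43.3 mL/min
CrCl ≈ 43 mL/min → bracket 35–54 mL/min.
80% of 600 mg = 480 mg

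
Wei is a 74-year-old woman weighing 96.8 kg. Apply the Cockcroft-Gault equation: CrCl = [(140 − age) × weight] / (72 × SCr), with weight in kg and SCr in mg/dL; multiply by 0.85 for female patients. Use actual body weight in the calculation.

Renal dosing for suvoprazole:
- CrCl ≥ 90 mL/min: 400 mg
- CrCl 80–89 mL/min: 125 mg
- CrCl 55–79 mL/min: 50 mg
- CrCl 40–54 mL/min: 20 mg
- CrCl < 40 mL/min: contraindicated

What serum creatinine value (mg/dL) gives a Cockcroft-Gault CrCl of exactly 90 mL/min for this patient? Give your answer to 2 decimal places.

Standard dose requires CrCl ≥ 90 mL/min.
Set (140 − 74) × 96.8 × 0.85 / (72 × SCr) = 90
SCr = (140 − 74) × 96.8 × 0.85 / (72 × 90) = 0.838 mg/dL

0.84 mg/dL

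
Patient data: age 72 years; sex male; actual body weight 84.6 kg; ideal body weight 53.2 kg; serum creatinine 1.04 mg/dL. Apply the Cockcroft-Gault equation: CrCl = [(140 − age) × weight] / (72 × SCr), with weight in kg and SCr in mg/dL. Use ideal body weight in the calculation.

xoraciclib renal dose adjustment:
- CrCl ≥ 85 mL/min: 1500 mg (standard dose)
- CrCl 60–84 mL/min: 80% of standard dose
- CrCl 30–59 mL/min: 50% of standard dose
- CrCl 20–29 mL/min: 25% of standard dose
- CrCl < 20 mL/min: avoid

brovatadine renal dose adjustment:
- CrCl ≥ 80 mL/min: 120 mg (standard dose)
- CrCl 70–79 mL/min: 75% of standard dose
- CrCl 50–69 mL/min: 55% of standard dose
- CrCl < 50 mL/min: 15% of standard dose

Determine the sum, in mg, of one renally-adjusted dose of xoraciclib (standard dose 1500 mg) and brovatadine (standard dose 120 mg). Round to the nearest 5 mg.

770 mg

CrCl = (140 − 72) × 53.2 / (72 × 1.04) = 3617.6 / 74.88 ≈ 48.3 mL/min
CrCl ≈ 48 mL/min.
xoraciclib: 30–59 mL/min → 50% of 1500 mg = 750 mg.
brovatadine: < 50 mL/min → 15% of 120 mg = 18 mg.
Total = 750 + 18 = 768 mg.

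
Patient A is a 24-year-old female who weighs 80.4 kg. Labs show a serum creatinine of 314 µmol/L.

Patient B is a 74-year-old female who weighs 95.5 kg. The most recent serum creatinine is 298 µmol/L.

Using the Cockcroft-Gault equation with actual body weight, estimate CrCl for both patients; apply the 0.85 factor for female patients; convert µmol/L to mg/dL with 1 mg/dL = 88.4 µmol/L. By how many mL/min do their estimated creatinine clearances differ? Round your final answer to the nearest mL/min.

9 mL/min

Patient A: SCr = 314 / 88.4 = 3.552 mg/dL
Patient A: CrCl = (140 − 24) × 80.4 / (72 × 3.552) × 0.85 = 9326.4 / 255.74 × 0.85 ≈ 31.0 mL/min
Patient B: SCr = 298 / 88.4 = 3.371 mg/dL
Patient B: CrCl = (140 − 74) × 95.5 / (72 × 3.371) × 0.85 = 6303.0 / 242.71 × 0.85 ≈ 22.1 mL/min
|31.0 − 22.1| = 8.9 mL/min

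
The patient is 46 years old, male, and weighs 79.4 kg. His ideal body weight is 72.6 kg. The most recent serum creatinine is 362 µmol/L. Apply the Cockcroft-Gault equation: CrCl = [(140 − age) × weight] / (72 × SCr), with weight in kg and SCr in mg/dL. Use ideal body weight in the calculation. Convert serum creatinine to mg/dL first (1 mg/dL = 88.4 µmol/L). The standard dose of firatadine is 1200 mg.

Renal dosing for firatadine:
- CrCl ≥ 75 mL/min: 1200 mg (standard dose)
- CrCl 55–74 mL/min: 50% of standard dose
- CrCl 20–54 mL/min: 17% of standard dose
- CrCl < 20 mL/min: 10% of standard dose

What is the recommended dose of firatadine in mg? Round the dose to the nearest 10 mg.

200 mg

SCr = 362 / 88.4 = 4.095 mg/dL
CrCl = (140 − 46) × 72.6 / (72 × 4.095) = 6824.4 / 294.84 ≈ 23.1 mL/min
CrCl ≈ 23 mL/min → bracket 20–54 mL/min.
17% of 1200 mg = 204 mg → 200 mg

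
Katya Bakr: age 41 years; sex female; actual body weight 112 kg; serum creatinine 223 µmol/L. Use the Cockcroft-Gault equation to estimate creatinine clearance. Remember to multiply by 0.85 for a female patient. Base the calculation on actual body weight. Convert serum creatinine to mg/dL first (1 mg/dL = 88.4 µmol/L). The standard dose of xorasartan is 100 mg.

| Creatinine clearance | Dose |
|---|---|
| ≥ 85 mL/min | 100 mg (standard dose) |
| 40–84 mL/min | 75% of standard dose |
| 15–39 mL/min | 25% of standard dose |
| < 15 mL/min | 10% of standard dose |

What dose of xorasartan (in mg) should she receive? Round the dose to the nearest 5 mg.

75 mg

SCr = 223 / 88.4 = 2.523 mg/dL
CrCl = (140 − 41) × 112 / (72 × 2.523) × 0.85 = 11088.0 / 181.66 × 0.85 ≈ 51.9 mL/min
CrCl ≈ 52 mL/min → bracket 40–84 mL/min.
75% of 100 mg = 75 mg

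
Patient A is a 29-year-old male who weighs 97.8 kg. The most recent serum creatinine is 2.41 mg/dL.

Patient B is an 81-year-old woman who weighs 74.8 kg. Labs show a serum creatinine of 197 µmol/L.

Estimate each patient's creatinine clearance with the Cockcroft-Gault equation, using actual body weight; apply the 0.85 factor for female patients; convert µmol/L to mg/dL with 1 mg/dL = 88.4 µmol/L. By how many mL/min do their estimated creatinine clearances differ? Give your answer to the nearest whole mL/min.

39 mL/min

Patient A: CrCl = (140 − 29) × 97.8 / (72 × 2.41) = 10855.8 / 173.52 ≈ 62.6 mL/min
Patient B: SCr = 197 / 88.4 = 2.229 mg/dL
Patient B: CrCl = (140 − 81) × 74.8 / (72 × 2.229) × 0.85 = 4413.2 / 160.49 × 0.85 ≈ 23.4 mL/min
|62.6 − 23.4| = 39.2 mL/min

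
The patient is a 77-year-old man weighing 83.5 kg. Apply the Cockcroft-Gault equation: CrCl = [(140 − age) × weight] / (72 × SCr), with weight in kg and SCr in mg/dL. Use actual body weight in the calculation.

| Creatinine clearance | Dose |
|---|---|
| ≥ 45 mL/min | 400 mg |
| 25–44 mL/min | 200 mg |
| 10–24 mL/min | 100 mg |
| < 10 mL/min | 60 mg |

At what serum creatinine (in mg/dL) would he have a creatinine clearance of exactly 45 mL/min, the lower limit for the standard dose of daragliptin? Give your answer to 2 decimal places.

Standard dose requires CrCl ≥ 45 mL/min.
Set (140 − 77) × 83.5 / (72 × SCr) = 45
SCr = (140 − 77) × 83.5 / (72 × 45) = 1.624 mg/dL

1.62 mg/dL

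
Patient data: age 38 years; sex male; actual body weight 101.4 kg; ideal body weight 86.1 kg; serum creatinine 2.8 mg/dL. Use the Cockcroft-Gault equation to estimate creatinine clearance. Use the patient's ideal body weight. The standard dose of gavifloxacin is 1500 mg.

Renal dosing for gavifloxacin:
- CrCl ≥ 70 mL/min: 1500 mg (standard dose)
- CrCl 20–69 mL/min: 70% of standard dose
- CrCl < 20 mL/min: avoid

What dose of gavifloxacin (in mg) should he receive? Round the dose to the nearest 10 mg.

1050 mg

CrCl = (140 − 38) × 86.1 / (72 × 2.8) = 8782.2 / 201.60 ≈ 43.6 mL/min
CrCl ≈ 44 mL/min → bracket 20–69 mL/min.
70% of 1500 mg = 1050 mg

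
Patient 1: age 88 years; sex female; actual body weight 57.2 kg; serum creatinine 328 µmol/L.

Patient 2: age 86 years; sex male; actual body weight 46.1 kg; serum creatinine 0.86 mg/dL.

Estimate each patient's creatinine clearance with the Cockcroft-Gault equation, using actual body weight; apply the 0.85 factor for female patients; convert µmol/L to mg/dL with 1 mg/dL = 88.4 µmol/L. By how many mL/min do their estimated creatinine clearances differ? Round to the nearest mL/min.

Patient 1: SCr = 328 / 88.4 = 3.71 mg/dL
Patient 1: CrCl = (140 − 88) × 57.2 / (72 × 3.71) × 0.85 = 2974.4 / 267.12 × 0.85 ≈ 9.5 mL/min
Patient 2: CrCl = (140 − 86) × 46.1 / (72 × 0.86) = 2489.4 / 61.92 ≈ 40.2 mL/min
|9.5 − 40.2| = 30.7 mL/min

31 mL/min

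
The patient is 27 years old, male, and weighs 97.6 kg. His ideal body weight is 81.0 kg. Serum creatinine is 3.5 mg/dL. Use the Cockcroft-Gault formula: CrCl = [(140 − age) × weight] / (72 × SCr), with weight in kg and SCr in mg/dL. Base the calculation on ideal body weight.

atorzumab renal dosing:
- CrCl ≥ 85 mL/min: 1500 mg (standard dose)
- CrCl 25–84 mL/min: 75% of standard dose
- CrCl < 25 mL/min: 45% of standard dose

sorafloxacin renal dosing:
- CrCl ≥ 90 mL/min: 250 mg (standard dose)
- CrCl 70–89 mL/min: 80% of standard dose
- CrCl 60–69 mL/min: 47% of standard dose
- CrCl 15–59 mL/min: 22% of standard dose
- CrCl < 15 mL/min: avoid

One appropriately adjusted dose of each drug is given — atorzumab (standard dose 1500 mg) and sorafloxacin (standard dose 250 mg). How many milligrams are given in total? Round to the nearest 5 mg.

CrCl = (140 − 27) × 81 / (72 × 3.5) = 9153.0 / 252.00 ≈ 36.3 mL/min
CrCl ≈ 36 mL/min.
atorzumab: 25–84 mL/min → 75% of 1500 mg = 1125 mg.
sorafloxacin: 15–59 mL/min → 22% of 250 mg = 55 mg.
Total = 1125 + 55 = 1180 mg.

1180 mg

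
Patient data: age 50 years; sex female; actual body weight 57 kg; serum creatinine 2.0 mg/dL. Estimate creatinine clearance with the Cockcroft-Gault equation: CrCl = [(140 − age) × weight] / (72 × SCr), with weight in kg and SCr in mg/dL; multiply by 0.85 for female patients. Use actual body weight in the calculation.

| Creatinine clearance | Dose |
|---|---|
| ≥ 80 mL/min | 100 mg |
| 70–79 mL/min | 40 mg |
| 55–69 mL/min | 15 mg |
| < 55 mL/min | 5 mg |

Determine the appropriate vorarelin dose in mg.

5 mg

CrCl = (140 − 50) × 57 / (72 × 2) × 0.85 = 5130.0 / 144.00 × 0.85 ≈ 30.3 mL/min
CrCl ≈ 30 mL/min → bracket < 55 mL/min.
Dose for this bracket: 5 mg.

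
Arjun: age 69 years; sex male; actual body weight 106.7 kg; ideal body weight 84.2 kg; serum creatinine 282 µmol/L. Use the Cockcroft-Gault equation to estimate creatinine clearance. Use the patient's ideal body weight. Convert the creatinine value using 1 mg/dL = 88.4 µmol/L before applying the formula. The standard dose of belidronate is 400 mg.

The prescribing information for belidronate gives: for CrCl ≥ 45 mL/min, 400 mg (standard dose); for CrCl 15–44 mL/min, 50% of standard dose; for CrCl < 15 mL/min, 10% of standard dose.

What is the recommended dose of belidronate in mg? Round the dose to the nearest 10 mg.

SCr = 282 / 88.4 = 3.19 mg/dL
CrCl = (140 − 69) × 84.2 / (72 × 3.19) = 5978.2 / 229.68 ≈ 26.0 mL/min
CrCl ≈ 26 mL/min → bracket 15–44 mL/min.
50% of 400 mg = 200 mg

200 mg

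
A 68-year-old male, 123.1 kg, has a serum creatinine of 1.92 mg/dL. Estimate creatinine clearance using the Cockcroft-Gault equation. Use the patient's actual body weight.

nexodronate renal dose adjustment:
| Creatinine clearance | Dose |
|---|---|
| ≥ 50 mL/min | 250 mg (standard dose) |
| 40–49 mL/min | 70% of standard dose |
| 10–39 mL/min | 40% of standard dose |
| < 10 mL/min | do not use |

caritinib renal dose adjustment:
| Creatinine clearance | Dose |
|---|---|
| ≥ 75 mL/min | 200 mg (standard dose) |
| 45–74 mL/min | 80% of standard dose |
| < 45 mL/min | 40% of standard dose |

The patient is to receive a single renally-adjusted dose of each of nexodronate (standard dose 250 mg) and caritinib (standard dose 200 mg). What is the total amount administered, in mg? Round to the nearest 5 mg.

CrCl = (140 − 68) × 123.1 / (72 × 1.92) = 8863.2 / 138.24 ≈ 64.1 mL/min
CrCl ≈ 64 mL/min.
nexodronate: ≥ 50 mL/min → 100% of 250 mg = 250 mg.
caritinib: 45–74 mL/min → 80% of 200 mg = 160 mg.
Total = 250 + 160 = 410 mg.

410 mg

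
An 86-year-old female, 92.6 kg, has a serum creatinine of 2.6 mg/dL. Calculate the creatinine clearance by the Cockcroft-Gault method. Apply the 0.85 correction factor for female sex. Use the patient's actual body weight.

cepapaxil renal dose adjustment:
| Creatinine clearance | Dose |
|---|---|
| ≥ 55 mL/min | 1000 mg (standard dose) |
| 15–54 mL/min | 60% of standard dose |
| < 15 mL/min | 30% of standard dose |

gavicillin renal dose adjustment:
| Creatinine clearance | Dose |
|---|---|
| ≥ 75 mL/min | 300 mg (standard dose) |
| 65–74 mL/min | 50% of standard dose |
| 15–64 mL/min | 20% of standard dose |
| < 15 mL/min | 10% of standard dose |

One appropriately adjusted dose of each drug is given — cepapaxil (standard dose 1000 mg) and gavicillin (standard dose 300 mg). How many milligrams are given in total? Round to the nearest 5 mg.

660 mg

CrCl = (140 − 86) × 92.6 / (72 × 2.6) × 0.85 = 5000.4 / 187.20 × 0.85 ≈ 22.7 mL/min
CrCl ≈ 23 mL/min.
cepapaxil: 15–54 mL/min → 60% of 1000 mg = 600 mg.
gavicillin: 15–64 mL/min → 20% of 300 mg = 60 mg.
Total = 600 + 60 = 660 mg.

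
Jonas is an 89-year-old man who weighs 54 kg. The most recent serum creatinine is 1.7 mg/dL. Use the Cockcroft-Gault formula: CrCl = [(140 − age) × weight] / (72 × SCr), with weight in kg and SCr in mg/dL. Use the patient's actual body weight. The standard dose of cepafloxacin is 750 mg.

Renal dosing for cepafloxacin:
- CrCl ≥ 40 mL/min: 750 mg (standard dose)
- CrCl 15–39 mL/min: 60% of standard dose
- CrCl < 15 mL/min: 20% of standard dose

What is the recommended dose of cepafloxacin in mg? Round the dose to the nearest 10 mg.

CrCl = (140 − 89) × 54 / (72 × 1.7) = 2754.0 / 122.40 ≈ 22.5 mL/min
CrCl ≈ 22 mL/min → bracket 15–39 mL/min.
60% of 750 mg = 450 mg

450 mg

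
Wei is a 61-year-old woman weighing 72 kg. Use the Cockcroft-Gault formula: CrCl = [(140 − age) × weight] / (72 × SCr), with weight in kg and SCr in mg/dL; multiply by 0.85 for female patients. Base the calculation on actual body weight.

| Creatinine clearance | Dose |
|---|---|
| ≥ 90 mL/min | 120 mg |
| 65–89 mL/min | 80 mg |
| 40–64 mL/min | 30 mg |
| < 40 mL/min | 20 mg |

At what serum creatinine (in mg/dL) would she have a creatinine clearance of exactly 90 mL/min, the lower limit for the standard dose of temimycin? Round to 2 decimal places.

Standard dose requires CrCl ≥ 90 mL/min.
Set (140 − 61) × 72 × 0.85 / (72 × SCr) = 90
SCr = (140 − 61) × 72 × 0.85 / (72 × 90) = 0.746 mg/dL

0.75 mg/dL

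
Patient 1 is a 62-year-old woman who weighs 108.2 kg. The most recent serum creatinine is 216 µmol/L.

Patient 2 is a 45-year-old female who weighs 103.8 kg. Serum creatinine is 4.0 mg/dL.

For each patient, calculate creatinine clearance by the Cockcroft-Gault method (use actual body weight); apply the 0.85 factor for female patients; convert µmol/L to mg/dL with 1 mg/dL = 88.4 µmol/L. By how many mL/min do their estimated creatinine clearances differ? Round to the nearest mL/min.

12 mL/min

Patient 1: SCr = 216 / 88.4 = 2.443 mg/dL
Patient 1: CrCl = (140 − 62) × 108.2 / (72 × 2.443) × 0.85 = 8439.6 / 175.90 × 0.85 ≈ 40.8 mL/min
Patient 2: CrCl = (140 − 45) × 103.8 / (72 × 4) × 0.85 = 9861.0 / 288.00 × 0.85 ≈ 29.1 mL/min
|40.8 − 29.1| = 11.7 mL/min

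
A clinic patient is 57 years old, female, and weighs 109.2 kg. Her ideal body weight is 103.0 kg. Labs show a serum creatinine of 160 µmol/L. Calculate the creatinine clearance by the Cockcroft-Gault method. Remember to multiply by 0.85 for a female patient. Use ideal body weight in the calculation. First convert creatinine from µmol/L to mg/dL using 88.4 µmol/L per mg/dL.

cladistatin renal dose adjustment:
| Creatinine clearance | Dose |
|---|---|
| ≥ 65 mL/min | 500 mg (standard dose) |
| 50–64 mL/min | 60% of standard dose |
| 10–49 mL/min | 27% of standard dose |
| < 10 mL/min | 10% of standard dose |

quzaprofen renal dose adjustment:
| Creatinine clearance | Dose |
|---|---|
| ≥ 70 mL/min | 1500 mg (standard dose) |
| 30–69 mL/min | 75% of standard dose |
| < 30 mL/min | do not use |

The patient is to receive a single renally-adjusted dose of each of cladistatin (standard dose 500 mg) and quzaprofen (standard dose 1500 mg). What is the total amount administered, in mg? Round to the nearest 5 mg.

1425 mg

SCr = 160 / 88.4 = 1.81 mg/dL
CrCl = (140 − 57) × 103 / (72 × 1.81) × 0.85 = 8549.0 / 130.32 × 0.85 ≈ 55.8 mL/min
CrCl ≈ 56 mL/min.
cladistatin: 50–64 mL/min → 60% of 500 mg = 300 mg.
quzaprofen: 30–69 mL/min → 75% of 1500 mg = 1125 mg.
Total = 300 + 1125 = 1425 mg.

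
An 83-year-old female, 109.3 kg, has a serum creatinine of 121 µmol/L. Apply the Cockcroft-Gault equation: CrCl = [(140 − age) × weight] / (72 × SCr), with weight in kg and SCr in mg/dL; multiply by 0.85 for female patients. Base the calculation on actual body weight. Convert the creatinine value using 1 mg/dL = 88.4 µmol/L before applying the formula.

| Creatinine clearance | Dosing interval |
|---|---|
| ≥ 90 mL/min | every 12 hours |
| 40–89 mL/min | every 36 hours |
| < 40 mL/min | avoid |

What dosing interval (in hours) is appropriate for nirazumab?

every 36 hours

SCr = 121 / 88.4 = 1.369 mg/dL
CrCl = (140 − 83) × 109.3 / (72 × 1.369) × 0.85 = 6230.1 / 98.57 × 0.85 ≈ 53.7 mL/min
CrCl ≈ 54 mL/min → bracket 40–89 mL/min → every 36 hours.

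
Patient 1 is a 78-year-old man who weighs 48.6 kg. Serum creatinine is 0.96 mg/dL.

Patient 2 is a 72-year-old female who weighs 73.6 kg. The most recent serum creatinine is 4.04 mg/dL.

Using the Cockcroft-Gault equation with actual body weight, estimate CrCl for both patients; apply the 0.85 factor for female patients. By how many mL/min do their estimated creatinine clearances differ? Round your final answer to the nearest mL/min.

Patient 1: CrCl = (140 − 78) × 48.6 / (72 × 0.96) = 3013.2 / 69.12 ≈ 43.6 mL/min
Patient 2: CrCl = (140 − 72) × 73.6 / (72 × 4.04) × 0.85 = 5004.8 / 290.88 × 0.85 ≈ 14.6 mL/min
|43.6 − 14.6| = 29.0 mL/min

29 mL/min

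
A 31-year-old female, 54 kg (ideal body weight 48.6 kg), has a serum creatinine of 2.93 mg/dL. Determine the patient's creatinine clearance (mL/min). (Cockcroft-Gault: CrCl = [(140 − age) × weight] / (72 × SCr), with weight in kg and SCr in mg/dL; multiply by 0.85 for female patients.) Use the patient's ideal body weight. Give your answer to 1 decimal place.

21.3 mL/min

CrCl = (140 − 31) × 48.6 / (72 × 2.93) × 0.85 = 5297.4 / 210.96 × 0.85 ≈ 21.3 mL/min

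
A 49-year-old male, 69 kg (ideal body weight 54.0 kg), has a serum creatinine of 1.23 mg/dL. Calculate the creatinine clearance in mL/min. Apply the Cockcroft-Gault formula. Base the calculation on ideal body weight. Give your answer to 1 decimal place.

CrCl = (140 − 49) × 54 / (72 × 1.23) = 4914.0 / 88.56 ≈ 55.5 mL/min

55.5 mL/min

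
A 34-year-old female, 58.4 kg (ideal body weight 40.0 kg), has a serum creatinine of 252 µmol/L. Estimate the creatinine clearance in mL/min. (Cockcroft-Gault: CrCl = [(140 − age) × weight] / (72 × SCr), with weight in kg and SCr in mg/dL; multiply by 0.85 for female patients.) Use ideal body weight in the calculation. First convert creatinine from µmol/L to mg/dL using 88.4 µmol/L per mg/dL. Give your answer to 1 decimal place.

SCr = 252 / 88.4 = 2.851 mg/dL
CrCl = (140 − 34) × 40 / (72 × 2.851) × 0.85 = 4240.0 / 205.27 × 0.85 ≈ 17.6 mL/min

17.6 mL/min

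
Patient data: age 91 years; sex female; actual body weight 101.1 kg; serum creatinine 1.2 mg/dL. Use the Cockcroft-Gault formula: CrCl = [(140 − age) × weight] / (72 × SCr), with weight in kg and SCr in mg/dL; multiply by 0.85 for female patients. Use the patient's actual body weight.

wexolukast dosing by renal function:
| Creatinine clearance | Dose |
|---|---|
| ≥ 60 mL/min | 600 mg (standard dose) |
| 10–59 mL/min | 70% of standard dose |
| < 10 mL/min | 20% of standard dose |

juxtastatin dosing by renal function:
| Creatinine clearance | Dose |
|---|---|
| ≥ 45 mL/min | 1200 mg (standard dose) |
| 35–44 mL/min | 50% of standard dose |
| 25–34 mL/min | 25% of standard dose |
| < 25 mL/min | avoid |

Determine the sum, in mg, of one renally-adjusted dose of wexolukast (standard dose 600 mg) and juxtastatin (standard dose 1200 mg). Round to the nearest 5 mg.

CrCl = (140 − 91) × 101.1 / (72 × 1.2) × 0.85 = 4953.9 / 86.40 × 0.85 ≈ 48.7 mL/min
CrCl ≈ 49 mL/min.
wexolukast: 10–59 mL/min → 70% of 600 mg = 420 mg.
juxtastatin: ≥ 45 mL/min → 100% of 1200 mg = 1200 mg.
Total = 420 + 1200 = 1620 mg.

1620 mg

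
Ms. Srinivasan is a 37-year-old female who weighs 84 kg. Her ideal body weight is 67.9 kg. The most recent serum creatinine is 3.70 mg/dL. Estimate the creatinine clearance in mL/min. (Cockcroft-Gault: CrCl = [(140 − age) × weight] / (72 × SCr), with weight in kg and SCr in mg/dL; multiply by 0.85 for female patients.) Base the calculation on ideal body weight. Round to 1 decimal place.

22.3 mL/min

CrCl = (140 − 37) × 67.9 / (72 × 3.7) × 0.85 = 6993.7 / 266.40 × 0.85 ≈ 22.3 mL/min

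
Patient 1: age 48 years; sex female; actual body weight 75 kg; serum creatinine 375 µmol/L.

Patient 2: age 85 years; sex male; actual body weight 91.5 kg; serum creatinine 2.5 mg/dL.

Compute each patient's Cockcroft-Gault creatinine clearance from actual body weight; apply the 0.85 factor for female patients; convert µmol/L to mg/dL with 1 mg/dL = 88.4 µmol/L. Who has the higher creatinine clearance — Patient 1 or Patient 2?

Patient 1: SCr = 375 / 88.4 = 4.242 mg/dL
Patient 1: CrCl = (140 − 48) × 75 / (72 × 4.242) × 0.85 = 6900.0 / 305.42 × 0.85 ≈ 19.2 mL/min
Patient 2: CrCl = (140 − 85) × 91.5 / (72 × 2.5) = 5032.5 / 180.00 ≈ 28.0 mL/min
19.2 vs 28.0 mL/min → Patient 2 is higher.

Patient 2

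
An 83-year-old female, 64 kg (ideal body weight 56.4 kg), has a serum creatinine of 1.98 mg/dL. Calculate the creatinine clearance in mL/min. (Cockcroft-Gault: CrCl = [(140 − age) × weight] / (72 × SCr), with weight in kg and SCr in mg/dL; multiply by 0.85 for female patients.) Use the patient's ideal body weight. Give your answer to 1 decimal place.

CrCl = (140 − 83) × 56.4 / (72 × 1.98) × 0.85 = 3214.8 / 142.56 × 0.85 ≈ 19.2 mL/min

19.2 mL/min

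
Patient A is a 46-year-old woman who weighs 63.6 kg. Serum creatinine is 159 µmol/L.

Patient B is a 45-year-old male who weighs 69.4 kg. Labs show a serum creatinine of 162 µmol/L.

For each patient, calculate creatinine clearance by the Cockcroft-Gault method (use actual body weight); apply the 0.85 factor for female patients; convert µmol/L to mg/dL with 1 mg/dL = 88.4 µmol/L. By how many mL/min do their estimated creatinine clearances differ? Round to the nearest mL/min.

Patient A: SCr = 159 / 88.4 = 1.799 mg/dL
Patient A: CrCl = (140 − 46) × 63.6 / (72 × 1.799) × 0.85 = 5978.4 / 129.53 × 0.85 ≈ 39.2 mL/min
Patient B: SCr = 162 / 88.4 = 1.833 mg/dL
Patient B: CrCl = (140 − 45) × 69.4 / (72 × 1.833) = 6593.0 / 131.98 ≈ 50.0 mL/min
|39.2 − 50.0| = 10.8 mL/min

11 mL/min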